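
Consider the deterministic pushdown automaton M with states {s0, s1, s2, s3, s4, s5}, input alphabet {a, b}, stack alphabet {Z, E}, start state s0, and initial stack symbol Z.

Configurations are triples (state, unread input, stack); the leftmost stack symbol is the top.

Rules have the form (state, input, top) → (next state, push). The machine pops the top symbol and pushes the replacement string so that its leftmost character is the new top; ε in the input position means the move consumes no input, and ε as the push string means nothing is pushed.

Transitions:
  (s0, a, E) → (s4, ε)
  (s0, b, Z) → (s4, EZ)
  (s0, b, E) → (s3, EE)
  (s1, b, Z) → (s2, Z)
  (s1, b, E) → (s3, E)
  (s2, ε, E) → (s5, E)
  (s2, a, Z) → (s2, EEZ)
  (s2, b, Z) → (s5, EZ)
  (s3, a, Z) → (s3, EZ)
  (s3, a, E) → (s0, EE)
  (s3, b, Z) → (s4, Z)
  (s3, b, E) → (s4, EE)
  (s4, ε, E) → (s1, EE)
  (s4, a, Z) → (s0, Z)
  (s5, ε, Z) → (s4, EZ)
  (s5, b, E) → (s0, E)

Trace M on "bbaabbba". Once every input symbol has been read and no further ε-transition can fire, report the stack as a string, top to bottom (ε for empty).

(s0, bbaabbba, Z) ⊢ (s4, baabbba, EZ) ⊢ (s1, baabbba, EEZ) ⊢ (s3, aabbba, EEZ) ⊢ (s0, abbba, EEEZ) ⊢ (s4, bbba, EEZ) ⊢ (s1, bbba, EEEZ) ⊢ (s3, bba, EEEZ) ⊢ (s4, ba, EEEEZ) ⊢ (s1, ba, EEEEEZ) ⊢ (s3, a, EEEEEZ) ⊢ (s0, ε, EEEEEEZ)
All input consumed in state s0 with stack EEEEEEZ.

EEEEEEZ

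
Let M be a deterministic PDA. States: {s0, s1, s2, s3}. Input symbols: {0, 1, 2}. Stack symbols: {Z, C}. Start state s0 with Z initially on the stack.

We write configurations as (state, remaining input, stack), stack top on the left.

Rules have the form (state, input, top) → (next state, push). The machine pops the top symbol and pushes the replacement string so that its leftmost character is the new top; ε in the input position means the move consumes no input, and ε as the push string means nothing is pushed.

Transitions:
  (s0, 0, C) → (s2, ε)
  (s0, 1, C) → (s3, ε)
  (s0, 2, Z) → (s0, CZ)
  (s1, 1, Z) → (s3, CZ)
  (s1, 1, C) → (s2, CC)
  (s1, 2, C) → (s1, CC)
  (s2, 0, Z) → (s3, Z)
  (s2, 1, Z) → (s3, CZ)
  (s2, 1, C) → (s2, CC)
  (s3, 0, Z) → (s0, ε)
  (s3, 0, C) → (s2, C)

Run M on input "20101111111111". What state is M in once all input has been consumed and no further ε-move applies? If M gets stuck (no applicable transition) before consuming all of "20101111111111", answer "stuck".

s2

(s0, 20101111111111, Z)
  read 2, top Z: go to s0, push CZ → (s0, 0101111111111, CZ)
  read 0, top C: go to s2, push ε → (s2, 101111111111, Z)
  read 1, top Z: go to s3, push CZ → (s3, 01111111111, CZ)
  read 0, top C: go to s2, push C → (s2, 1111111111, CZ)
  read 1, top C: go to s2, push CC → (s2, 111111111, CCZ)
  read 1, top C: go to s2, push CC → (s2, 11111111, CCCZ)
  read 1, top C: go to s2, push CC → (s2, 1111111, CCCCZ)
  read 1, top C: go to s2, push CC → (s2, 111111, CCCCCZ)
  read 1, top C: go to s2, push CC → (s2, 11111, CCCCCCZ)
  read 1, top C: go to s2, push CC → (s2, 1111, CCCCCCCZ)
  read 1, top C: go to s2, push CC → (s2, 111, CCCCCCCCZ)
  read 1, top C: go to s2, push CC → (s2, 11, CCCCCCCCCZ)
  read 1, top C: go to s2, push CC → (s2, 1, CCCCCCCCCCZ)
  read 1, top C: go to s2, push CC → (s2, ε, CCCCCCCCCCCZ)
All input consumed; M is in state s2.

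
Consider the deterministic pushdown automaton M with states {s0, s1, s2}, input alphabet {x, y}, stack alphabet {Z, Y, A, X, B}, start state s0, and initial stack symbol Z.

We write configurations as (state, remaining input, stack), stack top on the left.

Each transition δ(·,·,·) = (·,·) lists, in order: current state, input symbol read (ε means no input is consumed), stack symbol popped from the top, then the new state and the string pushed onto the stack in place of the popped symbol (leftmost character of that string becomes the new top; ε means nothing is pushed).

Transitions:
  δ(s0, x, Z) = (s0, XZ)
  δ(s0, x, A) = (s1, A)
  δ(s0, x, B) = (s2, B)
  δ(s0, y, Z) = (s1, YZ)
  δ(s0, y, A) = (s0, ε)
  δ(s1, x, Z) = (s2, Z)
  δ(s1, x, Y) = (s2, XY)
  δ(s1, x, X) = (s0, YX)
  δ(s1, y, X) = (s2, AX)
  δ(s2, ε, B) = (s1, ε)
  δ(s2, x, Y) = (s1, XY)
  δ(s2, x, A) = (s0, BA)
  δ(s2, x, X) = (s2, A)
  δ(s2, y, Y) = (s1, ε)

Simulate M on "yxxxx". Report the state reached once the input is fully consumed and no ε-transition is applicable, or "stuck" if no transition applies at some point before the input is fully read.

s1

(s0, yxxxx, Z)
  read y, top Z: go to s1, push YZ → (s1, xxxx, YZ)
  read x, top Y: go to s2, push XY → (s2, xxx, XYZ)
  read x, top X: go to s2, push A → (s2, xx, AYZ)
  read x, top A: go to s0, push BA → (s0, x, BAYZ)
  read x, top B: go to s2, push B → (s2, ε, BAYZ)
  ε-move, top B: go to s1, push ε → (s1, ε, AYZ)
All input consumed; M is in state s1.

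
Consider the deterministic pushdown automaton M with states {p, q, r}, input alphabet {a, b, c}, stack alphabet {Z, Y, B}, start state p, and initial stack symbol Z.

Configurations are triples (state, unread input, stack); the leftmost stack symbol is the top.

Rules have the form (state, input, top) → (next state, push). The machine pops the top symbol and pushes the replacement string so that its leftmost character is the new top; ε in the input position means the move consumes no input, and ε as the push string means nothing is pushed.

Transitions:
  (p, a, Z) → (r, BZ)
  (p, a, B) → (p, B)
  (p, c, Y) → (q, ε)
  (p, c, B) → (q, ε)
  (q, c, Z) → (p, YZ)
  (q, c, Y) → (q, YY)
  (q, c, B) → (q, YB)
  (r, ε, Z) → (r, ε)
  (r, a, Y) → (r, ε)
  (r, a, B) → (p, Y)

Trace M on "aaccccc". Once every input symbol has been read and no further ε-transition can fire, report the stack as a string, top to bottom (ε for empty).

(p, aaccccc, Z) ⊢ (r, accccc, BZ) ⊢ (p, ccccc, YZ) ⊢ (q, cccc, Z) ⊢ (p, ccc, YZ) ⊢ (q, cc, Z) ⊢ (p, c, YZ) ⊢ (q, ε, Z)
All input consumed in state q with stack Z.

Z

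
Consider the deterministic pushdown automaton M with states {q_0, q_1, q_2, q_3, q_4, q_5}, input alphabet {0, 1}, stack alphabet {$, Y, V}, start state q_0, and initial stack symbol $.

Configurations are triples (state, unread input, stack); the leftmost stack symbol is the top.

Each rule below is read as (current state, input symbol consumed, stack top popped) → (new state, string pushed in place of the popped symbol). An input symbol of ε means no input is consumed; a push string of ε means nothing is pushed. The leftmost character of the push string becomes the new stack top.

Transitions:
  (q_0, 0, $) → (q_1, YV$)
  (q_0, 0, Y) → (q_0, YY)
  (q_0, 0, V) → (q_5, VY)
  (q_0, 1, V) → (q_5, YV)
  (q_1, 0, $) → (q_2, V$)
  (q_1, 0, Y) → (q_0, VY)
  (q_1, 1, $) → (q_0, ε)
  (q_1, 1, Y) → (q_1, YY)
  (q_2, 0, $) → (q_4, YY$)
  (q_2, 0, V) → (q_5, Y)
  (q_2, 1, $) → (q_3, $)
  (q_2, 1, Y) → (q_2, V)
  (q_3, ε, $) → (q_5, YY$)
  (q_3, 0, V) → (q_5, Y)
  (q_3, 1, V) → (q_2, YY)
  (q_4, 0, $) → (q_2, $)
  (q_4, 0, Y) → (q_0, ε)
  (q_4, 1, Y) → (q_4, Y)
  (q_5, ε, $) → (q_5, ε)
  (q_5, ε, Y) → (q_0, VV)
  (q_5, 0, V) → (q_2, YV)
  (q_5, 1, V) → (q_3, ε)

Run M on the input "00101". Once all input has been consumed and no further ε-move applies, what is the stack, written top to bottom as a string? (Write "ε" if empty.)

YVVYV$

(q_0, 00101, $)
  read 0, top $: go to q_1, push YV$ → (q_1, 0101, YV$)
  read 0, top Y: go to q_0, push VY → (q_0, 101, VYV$)
  read 1, top V: go to q_5, push YV → (q_5, 01, YVYV$)
  ε-move, top Y: go to q_0, push VV → (q_0, 01, VVVYV$)
  read 0, top V: go to q_5, push VY → (q_5, 1, VYVVYV$)
  read 1, top V: go to q_3, push ε → (q_3, ε, YVVYV$)
All input consumed in state q_3 with stack YVVYV$.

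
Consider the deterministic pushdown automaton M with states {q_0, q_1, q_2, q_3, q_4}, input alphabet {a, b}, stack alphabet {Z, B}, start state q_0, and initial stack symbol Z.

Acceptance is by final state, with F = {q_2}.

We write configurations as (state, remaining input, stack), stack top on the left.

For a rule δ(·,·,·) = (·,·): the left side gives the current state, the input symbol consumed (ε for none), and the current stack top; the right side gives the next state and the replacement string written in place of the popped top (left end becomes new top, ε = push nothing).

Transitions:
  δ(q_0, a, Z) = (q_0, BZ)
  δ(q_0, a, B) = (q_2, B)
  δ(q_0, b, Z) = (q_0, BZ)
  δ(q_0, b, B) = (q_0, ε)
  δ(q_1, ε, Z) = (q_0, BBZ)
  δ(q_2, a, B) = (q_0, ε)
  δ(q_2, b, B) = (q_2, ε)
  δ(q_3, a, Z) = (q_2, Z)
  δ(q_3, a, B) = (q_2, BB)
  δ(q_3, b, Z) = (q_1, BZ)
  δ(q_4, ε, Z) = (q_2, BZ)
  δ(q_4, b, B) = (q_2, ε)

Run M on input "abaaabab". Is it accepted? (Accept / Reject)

(q_0, abaaabab, Z) ⊢ (q_0, baaabab, BZ) ⊢ (q_0, aaabab, Z) ⊢ (q_0, aabab, BZ) ⊢ (q_2, abab, BZ) ⊢ (q_0, bab, Z) ⊢ (q_0, ab, BZ) ⊢ (q_2, b, BZ) ⊢ (q_2, ε, Z)
All input consumed; state q_2 ∈ F.

Accept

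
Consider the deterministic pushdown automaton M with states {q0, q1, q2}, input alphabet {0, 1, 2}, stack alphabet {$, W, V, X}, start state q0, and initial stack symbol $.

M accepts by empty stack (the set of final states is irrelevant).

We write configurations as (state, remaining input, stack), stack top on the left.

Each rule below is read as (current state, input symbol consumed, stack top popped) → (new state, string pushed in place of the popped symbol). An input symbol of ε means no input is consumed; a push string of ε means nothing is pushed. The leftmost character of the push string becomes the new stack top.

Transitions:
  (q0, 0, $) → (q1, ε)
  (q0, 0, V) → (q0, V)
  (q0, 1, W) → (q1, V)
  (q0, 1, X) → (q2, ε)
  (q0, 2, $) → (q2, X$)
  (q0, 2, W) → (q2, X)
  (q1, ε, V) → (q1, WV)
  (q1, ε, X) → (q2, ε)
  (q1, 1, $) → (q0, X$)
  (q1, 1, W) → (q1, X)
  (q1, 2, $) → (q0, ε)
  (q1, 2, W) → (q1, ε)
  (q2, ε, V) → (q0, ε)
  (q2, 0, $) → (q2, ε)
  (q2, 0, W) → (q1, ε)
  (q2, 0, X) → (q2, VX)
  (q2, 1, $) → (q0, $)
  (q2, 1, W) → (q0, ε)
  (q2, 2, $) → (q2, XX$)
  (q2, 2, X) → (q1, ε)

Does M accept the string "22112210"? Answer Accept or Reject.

Accept

(q0, 22112210, $)
  read 2, top $: go to q2, push X$ → (q2, 2112210, X$)
  read 2, top X: go to q1, push ε → (q1, 112210, $)
  read 1, top $: go to q0, push X$ → (q0, 12210, X$)
  read 1, top X: go to q2, push ε → (q2, 2210, $)
  read 2, top $: go to q2, push XX$ → (q2, 210, XX$)
  read 2, top X: go to q1, push ε → (q1, 10, X$)
  ε-move, top X: go to q2, push ε → (q2, 10, $)
  read 1, top $: go to q0, push $ → (q0, 0, $)
  read 0, top $: go to q1, push ε → (q1, ε, ε)
All input consumed and the stack is empty.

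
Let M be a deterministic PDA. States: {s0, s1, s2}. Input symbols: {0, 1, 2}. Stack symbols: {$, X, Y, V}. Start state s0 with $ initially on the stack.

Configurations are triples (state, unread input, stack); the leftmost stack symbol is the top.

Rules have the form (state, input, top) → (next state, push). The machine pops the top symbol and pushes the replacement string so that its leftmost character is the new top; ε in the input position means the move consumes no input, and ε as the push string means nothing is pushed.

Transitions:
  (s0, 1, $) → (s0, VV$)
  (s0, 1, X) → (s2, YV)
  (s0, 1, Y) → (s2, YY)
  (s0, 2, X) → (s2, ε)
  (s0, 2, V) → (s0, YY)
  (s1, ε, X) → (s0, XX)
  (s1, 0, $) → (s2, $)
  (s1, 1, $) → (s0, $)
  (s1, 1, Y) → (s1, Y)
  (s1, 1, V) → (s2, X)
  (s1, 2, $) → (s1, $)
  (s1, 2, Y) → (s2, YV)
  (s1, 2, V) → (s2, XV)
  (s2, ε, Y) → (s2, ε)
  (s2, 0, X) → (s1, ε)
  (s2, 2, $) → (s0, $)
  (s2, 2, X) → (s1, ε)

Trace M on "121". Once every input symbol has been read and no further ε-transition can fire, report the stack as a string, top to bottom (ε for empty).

V$

(s0, 121, $) ⊢ (s0, 21, VV$) ⊢ (s0, 1, YYV$) ⊢ (s2, ε, YYYV$) ⊢ (s2, ε, YYV$) ⊢ (s2, ε, YV$) ⊢ (s2, ε, V$)
All input consumed in state s2 with stack V$.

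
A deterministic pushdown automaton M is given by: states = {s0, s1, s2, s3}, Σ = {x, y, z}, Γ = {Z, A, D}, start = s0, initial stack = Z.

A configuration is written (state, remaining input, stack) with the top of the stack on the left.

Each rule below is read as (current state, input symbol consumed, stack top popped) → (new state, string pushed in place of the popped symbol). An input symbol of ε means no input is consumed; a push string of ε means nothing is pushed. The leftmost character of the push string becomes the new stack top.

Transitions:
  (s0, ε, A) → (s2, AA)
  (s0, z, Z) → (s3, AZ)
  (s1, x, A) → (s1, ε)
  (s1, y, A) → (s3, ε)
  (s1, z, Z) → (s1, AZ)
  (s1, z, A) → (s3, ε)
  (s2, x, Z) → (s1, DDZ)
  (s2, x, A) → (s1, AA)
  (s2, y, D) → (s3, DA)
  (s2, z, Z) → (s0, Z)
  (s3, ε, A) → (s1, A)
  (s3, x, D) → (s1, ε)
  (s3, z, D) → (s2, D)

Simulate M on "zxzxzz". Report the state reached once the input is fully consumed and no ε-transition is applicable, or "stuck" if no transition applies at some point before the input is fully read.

(s0, zxzxzz, Z)
  read z, top Z: go to s3, push AZ → (s3, xzxzz, AZ)
  ε-move, top A: go to s1, push A → (s1, xzxzz, AZ)
  read x, top A: go to s1, push ε → (s1, zxzz, Z)
  read z, top Z: go to s1, push AZ → (s1, xzz, AZ)
  read x, top A: go to s1, push ε → (s1, zz, Z)
  read z, top Z: go to s1, push AZ → (s1, z, AZ)
  read z, top A: go to s3, push ε → (s3, ε, Z)
All input consumed; M is in state s3.

s3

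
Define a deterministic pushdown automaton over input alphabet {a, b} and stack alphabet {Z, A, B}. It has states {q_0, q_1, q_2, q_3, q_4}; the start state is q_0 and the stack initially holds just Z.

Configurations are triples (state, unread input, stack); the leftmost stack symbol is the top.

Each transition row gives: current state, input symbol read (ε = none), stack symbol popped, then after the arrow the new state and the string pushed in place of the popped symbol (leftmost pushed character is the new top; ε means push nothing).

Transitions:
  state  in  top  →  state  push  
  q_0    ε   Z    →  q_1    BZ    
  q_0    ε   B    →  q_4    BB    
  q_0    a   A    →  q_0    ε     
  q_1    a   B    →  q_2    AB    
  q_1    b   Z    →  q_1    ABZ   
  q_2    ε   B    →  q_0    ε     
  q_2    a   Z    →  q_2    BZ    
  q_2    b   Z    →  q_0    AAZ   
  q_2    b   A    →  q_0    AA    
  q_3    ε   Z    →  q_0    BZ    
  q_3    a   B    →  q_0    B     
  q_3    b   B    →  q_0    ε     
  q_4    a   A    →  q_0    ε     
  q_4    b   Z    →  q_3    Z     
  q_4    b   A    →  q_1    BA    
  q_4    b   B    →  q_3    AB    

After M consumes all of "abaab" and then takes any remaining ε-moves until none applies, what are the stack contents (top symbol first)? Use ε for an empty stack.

ABBZ

(q_0, abaab, Z)
  ε-move, top Z: go to q_1, push BZ → (q_1, abaab, BZ)
  read a, top B: go to q_2, push AB → (q_2, baab, ABZ)
  read b, top A: go to q_0, push AA → (q_0, aab, AABZ)
  read a, top A: go to q_0, push ε → (q_0, ab, ABZ)
  read a, top A: go to q_0, push ε → (q_0, b, BZ)
  ε-move, top B: go to q_4, push BB → (q_4, b, BBZ)
  read b, top B: go to q_3, push AB → (q_3, ε, ABBZ)
All input consumed in state q_3 with stack ABBZ.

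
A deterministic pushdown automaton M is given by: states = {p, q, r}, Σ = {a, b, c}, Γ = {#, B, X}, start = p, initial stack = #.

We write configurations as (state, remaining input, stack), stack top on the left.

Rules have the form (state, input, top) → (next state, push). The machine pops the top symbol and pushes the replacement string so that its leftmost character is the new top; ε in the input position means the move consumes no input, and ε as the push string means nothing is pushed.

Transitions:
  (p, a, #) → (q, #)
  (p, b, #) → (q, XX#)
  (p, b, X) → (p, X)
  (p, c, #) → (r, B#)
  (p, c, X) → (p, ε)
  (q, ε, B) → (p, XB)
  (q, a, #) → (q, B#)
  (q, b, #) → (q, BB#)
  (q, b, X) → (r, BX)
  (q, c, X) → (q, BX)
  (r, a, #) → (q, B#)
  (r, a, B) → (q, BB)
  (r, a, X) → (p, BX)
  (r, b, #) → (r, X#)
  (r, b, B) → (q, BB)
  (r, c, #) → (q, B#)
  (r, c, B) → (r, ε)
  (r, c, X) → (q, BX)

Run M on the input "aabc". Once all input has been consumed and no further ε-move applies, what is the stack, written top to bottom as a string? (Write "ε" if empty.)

(p, aabc, #) ⊢ (q, abc, #) ⊢ (q, bc, B#) ⊢ (p, bc, XB#) ⊢ (p, c, XB#) ⊢ (p, ε, B#)
All input consumed in state p with stack B#.

B#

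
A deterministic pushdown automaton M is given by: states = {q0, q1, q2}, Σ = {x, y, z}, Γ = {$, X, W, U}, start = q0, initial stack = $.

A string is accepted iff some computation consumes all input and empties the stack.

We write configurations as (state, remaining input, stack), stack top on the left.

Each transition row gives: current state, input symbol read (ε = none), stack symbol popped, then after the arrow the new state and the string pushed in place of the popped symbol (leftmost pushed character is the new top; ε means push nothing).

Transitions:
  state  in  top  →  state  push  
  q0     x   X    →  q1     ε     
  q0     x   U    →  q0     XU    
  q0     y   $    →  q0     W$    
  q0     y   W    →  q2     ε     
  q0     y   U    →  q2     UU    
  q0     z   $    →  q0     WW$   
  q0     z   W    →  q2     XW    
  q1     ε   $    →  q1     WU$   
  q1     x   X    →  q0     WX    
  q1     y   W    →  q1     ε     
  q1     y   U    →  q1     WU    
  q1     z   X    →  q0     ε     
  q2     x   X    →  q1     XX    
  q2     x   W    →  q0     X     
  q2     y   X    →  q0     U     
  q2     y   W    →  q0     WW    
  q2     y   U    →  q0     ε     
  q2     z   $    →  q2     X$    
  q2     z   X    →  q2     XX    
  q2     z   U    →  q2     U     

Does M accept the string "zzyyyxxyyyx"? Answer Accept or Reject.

Reject

(q0, zzyyyxxyyyx, $)
  read z, top $: go to q0, push WW$ → (q0, zyyyxxyyyx, WW$)
  read z, top W: go to q2, push XW → (q2, yyyxxyyyx, XWW$)
  read y, top X: go to q0, push U → (q0, yyxxyyyx, UWW$)
  read y, top U: go to q2, push UU → (q2, yxxyyyx, UUWW$)
  read y, top U: go to q0, push ε → (q0, xxyyyx, UWW$)
  read x, top U: go to q0, push XU → (q0, xyyyx, XUWW$)
  read x, top X: go to q1, push ε → (q1, yyyx, UWW$)
  read y, top U: go to q1, push WU → (q1, yyx, WUWW$)
  read y, top W: go to q1, push ε → (q1, yx, UWW$)
  read y, top U: go to q1, push WU → (q1, x, WUWW$)
No transition applies at (q1, x, WUWW$); input not fully consumed.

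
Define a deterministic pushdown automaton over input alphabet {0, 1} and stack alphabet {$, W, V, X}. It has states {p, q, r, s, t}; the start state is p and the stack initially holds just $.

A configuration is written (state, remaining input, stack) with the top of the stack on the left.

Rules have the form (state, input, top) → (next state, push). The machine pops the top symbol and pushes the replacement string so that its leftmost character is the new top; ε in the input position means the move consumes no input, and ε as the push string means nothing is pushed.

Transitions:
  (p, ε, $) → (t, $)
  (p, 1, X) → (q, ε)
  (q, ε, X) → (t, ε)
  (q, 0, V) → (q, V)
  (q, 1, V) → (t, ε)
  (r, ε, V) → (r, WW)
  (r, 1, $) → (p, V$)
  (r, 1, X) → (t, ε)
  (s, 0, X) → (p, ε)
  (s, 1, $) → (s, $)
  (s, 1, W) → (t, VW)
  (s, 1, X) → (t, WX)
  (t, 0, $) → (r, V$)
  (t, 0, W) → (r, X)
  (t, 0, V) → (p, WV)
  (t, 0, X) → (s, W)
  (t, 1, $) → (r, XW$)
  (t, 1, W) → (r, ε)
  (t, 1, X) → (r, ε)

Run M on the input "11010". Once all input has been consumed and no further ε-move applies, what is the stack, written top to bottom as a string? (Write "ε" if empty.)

WW$

(p, 11010, $)
  ε-move, top $: go to t, push $ → (t, 11010, $)
  read 1, top $: go to r, push XW$ → (r, 1010, XW$)
  read 1, top X: go to t, push ε → (t, 010, W$)
  read 0, top W: go to r, push X → (r, 10, X$)
  read 1, top X: go to t, push ε → (t, 0, $)
  read 0, top $: go to r, push V$ → (r, ε, V$)
  ε-move, top V: go to r, push WW → (r, ε, WW$)
All input consumed in state r with stack WW$.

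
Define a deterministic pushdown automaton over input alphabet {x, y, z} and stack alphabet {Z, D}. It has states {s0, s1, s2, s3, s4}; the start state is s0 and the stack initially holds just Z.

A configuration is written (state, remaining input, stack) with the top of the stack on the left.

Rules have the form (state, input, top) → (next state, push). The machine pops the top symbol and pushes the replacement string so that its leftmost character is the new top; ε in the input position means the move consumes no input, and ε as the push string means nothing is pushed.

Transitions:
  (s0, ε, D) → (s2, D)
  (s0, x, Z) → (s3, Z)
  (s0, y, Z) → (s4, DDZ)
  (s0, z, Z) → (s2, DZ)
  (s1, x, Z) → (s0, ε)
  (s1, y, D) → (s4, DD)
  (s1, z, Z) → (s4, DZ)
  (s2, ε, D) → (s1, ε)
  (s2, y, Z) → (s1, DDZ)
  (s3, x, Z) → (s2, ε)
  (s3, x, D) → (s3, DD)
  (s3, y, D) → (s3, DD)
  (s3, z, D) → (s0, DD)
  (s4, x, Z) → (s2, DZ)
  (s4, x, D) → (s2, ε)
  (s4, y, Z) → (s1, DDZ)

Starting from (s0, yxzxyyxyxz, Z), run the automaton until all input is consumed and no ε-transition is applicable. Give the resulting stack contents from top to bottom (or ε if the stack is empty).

DZ

(s0, yxzxyyxyxz, Z)
  read y, top Z: go to s4, push DDZ → (s4, xzxyyxyxz, DDZ)
  read x, top D: go to s2, push ε → (s2, zxyyxyxz, DZ)
  ε-move, top D: go to s1, push ε → (s1, zxyyxyxz, Z)
  read z, top Z: go to s4, push DZ → (s4, xyyxyxz, DZ)
  read x, top D: go to s2, push ε → (s2, yyxyxz, Z)
  read y, top Z: go to s1, push DDZ → (s1, yxyxz, DDZ)
  read y, top D: go to s4, push DD → (s4, xyxz, DDDZ)
  read x, top D: go to s2, push ε → (s2, yxz, DDZ)
  ε-move, top D: go to s1, push ε → (s1, yxz, DZ)
  read y, top D: go to s4, push DD → (s4, xz, DDZ)
  read x, top D: go to s2, push ε → (s2, z, DZ)
  ε-move, top D: go to s1, push ε → (s1, z, Z)
  read z, top Z: go to s4, push DZ → (s4, ε, DZ)
All input consumed in state s4 with stack DZ.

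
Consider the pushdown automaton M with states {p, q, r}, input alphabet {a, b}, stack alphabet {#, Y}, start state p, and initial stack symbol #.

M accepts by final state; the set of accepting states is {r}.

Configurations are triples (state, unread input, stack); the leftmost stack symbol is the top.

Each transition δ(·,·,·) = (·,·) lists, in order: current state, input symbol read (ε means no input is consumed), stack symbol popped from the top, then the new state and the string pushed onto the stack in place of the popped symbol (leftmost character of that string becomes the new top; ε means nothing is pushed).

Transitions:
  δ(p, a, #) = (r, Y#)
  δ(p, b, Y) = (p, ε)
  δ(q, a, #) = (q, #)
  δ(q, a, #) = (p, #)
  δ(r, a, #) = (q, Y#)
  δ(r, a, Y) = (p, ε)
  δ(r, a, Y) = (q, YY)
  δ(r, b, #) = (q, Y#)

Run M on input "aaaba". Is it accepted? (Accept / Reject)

Reject

No computation consumes all input and reaches a final state.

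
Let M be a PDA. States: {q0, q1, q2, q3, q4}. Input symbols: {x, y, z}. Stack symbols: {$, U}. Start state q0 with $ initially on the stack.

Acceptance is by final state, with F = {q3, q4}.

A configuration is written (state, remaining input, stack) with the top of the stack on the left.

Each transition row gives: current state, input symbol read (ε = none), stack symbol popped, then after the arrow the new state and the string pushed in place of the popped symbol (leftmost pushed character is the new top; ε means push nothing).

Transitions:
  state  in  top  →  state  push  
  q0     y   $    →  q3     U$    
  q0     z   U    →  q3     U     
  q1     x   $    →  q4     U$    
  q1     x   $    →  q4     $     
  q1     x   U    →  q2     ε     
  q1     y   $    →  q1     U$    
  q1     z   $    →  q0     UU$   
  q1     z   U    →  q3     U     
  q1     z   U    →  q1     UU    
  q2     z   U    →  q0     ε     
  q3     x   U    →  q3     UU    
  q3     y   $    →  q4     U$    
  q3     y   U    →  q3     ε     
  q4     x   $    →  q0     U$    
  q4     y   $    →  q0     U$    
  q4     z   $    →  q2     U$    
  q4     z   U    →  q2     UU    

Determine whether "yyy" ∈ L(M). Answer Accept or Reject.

One accepting computation: (q0, yyy, $) ⊢ (q3, yy, U$) ⊢ (q3, y, $) ⊢ (q4, ε, U$)
All input consumed and state q4 ∈ F.

Accept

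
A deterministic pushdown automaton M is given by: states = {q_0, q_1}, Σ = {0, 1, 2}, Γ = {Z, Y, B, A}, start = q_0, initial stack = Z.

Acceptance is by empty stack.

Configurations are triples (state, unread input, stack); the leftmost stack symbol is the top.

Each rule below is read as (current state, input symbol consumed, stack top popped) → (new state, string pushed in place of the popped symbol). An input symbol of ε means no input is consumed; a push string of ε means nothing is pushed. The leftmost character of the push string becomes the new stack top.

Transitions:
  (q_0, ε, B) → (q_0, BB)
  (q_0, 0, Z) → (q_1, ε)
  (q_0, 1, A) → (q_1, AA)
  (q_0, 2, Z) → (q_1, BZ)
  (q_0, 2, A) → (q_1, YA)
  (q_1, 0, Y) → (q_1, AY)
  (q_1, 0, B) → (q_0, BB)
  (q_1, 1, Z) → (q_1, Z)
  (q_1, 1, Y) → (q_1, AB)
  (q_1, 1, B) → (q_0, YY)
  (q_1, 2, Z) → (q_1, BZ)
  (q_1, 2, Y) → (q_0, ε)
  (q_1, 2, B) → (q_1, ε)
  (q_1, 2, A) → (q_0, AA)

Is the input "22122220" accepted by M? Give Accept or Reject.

Reject

(q_0, 22122220, Z)
  read 2, top Z: go to q_1, push BZ → (q_1, 2122220, BZ)
  read 2, top B: go to q_1, push ε → (q_1, 122220, Z)
  read 1, top Z: go to q_1, push Z → (q_1, 22220, Z)
  read 2, top Z: go to q_1, push BZ → (q_1, 2220, BZ)
  read 2, top B: go to q_1, push ε → (q_1, 220, Z)
  read 2, top Z: go to q_1, push BZ → (q_1, 20, BZ)
  read 2, top B: go to q_1, push ε → (q_1, 0, Z)
No transition applies at (q_1, 0, Z); input not fully consumed.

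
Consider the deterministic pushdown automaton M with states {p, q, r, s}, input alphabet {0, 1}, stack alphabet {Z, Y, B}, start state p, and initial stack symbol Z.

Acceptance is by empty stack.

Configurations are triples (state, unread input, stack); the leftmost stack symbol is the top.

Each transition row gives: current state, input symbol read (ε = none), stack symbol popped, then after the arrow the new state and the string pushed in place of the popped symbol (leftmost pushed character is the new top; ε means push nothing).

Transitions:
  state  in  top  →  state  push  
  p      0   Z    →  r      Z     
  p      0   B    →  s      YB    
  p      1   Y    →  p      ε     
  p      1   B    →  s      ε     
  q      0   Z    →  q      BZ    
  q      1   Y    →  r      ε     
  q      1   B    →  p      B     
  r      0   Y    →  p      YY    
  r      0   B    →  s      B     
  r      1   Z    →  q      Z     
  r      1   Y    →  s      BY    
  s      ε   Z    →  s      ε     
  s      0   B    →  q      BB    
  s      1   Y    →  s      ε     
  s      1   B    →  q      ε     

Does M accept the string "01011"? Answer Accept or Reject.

(p, 01011, Z)
  read 0, top Z: go to r, push Z → (r, 1011, Z)
  read 1, top Z: go to q, push Z → (q, 011, Z)
  read 0, top Z: go to q, push BZ → (q, 11, BZ)
  read 1, top B: go to p, push B → (p, 1, BZ)
  read 1, top B: go to s, push ε → (s, ε, Z)
  ε-move, top Z: go to s, push ε → (s, ε, ε)
All input consumed and the stack is empty.

Accept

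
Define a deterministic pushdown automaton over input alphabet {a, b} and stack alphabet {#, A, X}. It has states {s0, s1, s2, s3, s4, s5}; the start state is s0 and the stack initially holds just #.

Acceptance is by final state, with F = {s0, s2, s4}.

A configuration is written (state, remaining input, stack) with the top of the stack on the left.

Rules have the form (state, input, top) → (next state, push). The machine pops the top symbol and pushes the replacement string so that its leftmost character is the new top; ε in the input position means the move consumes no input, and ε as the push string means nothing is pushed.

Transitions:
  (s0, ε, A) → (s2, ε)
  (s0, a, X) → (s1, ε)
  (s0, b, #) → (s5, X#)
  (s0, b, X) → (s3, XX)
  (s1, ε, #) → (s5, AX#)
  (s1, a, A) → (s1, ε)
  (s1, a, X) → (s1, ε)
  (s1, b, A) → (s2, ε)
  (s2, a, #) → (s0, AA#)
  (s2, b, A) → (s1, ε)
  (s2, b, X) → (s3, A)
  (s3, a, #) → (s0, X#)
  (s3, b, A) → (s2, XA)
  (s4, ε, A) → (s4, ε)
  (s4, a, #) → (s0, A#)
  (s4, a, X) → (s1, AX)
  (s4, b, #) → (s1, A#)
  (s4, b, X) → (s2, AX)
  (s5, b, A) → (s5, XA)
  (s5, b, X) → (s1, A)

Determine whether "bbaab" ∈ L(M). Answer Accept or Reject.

(s0, bbaab, #)
  read b, top #: go to s5, push X# → (s5, baab, X#)
  read b, top X: go to s1, push A → (s1, aab, A#)
  read a, top A: go to s1, push ε → (s1, ab, #)
  ε-move, top #: go to s5, push AX# → (s5, ab, AX#)
No transition applies at (s5, ab, AX#); input not fully consumed.

Reject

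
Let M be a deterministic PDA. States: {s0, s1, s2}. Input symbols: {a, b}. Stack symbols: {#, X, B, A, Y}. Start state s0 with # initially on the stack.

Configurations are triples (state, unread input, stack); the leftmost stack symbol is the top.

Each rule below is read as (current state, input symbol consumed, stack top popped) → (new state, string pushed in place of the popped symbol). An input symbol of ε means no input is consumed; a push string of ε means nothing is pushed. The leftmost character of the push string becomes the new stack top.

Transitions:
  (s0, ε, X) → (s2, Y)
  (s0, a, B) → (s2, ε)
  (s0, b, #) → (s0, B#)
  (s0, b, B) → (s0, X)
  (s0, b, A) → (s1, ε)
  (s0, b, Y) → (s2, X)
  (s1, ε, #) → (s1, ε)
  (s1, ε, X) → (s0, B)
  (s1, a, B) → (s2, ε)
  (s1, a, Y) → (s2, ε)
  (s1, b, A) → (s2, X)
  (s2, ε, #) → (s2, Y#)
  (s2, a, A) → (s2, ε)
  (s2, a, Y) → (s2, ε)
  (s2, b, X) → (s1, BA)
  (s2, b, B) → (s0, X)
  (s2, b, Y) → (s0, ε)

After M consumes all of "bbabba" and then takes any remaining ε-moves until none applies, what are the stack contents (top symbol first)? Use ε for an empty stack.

(s0, bbabba, #) ⊢ (s0, babba, B#) ⊢ (s0, abba, X#) ⊢ (s2, abba, Y#) ⊢ (s2, bba, #) ⊢ (s2, bba, Y#) ⊢ (s0, ba, #) ⊢ (s0, a, B#) ⊢ (s2, ε, #) ⊢ (s2, ε, Y#)
All input consumed in state s2 with stack Y#.

Y#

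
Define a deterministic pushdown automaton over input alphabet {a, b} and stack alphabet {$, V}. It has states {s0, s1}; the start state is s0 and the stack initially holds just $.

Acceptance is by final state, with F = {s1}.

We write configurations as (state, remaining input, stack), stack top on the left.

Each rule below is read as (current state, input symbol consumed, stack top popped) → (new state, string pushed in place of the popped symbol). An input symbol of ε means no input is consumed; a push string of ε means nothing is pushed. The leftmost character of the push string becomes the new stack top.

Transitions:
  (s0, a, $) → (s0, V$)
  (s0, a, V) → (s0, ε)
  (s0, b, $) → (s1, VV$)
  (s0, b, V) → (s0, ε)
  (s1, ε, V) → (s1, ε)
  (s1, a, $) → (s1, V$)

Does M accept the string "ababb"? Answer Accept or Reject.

(s0, ababb, $)
  read a, top $: go to s0, push V$ → (s0, babb, V$)
  read b, top V: go to s0, push ε → (s0, abb, $)
  read a, top $: go to s0, push V$ → (s0, bb, V$)
  read b, top V: go to s0, push ε → (s0, b, $)
  read b, top $: go to s1, push VV$ → (s1, ε, VV$)
All input consumed; state s1 ∈ F.

Accept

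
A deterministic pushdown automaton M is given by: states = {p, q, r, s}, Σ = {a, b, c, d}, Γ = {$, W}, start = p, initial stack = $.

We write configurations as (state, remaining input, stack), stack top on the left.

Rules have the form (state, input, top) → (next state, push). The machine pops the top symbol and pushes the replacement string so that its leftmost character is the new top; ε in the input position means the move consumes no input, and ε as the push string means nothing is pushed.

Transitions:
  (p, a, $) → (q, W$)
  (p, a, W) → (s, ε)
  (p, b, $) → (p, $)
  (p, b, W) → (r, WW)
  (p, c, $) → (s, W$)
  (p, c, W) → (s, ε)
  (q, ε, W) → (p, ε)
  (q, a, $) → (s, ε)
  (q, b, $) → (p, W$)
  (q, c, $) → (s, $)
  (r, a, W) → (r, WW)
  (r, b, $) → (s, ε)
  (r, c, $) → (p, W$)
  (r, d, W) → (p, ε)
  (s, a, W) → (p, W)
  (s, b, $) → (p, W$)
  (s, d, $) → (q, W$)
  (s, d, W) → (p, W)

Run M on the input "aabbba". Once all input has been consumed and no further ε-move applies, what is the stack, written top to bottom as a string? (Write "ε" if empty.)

$

(p, aabbba, $)
  read a, top $: go to q, push W$ → (q, abbba, W$)
  ε-move, top W: go to p, push ε → (p, abbba, $)
  read a, top $: go to q, push W$ → (q, bbba, W$)
  ε-move, top W: go to p, push ε → (p, bbba, $)
  read b, top $: go to p, push $ → (p, bba, $)
  read b, top $: go to p, push $ → (p, ba, $)
  read b, top $: go to p, push $ → (p, a, $)
  read a, top $: go to q, push W$ → (q, ε, W$)
  ε-move, top W: go to p, push ε → (p, ε, $)
All input consumed in state p with stack $.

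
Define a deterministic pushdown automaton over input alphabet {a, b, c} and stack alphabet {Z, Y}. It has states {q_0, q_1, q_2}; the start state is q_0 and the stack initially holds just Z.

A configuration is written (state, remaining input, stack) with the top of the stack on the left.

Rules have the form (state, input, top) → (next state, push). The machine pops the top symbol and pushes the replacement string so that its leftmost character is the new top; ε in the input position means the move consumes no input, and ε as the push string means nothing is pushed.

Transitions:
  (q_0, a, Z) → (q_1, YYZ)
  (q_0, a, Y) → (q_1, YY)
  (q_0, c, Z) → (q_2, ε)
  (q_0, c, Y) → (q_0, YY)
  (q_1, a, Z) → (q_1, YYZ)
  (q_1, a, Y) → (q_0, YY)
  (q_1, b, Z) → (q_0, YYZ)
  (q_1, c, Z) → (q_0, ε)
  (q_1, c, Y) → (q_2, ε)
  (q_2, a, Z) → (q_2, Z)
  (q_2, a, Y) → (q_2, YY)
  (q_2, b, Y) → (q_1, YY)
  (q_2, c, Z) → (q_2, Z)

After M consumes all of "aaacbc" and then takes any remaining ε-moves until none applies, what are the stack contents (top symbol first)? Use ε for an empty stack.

(q_0, aaacbc, Z)
  read a, top Z: go to q_1, push YYZ → (q_1, aacbc, YYZ)
  read a, top Y: go to q_0, push YY → (q_0, acbc, YYYZ)
  read a, top Y: go to q_1, push YY → (q_1, cbc, YYYYZ)
  read c, top Y: go to q_2, push ε → (q_2, bc, YYYZ)
  read b, top Y: go to q_1, push YY → (q_1, c, YYYYZ)
  read c, top Y: go to q_2, push ε → (q_2, ε, YYYZ)
All input consumed in state q_2 with stack YYYZ.

YYYZ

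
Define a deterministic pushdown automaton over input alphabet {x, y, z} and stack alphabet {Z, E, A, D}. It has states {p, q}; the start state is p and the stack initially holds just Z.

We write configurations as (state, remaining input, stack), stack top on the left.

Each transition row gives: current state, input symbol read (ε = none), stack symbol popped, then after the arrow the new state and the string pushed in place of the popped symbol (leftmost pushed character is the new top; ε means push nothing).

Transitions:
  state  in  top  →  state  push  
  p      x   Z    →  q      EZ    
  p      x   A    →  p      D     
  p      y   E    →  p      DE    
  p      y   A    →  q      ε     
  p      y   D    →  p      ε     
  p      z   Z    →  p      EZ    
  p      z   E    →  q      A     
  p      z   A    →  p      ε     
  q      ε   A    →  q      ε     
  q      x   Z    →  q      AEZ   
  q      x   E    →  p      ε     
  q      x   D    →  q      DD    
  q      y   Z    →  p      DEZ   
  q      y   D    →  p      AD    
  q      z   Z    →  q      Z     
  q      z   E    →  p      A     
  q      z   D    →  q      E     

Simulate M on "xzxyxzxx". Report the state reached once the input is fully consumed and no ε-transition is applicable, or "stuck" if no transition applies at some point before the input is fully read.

(p, xzxyxzxx, Z)
  read x, top Z: go to q, push EZ → (q, zxyxzxx, EZ)
  read z, top E: go to p, push A → (p, xyxzxx, AZ)
  read x, top A: go to p, push D → (p, yxzxx, DZ)
  read y, top D: go to p, push ε → (p, xzxx, Z)
  read x, top Z: go to q, push EZ → (q, zxx, EZ)
  read z, top E: go to p, push A → (p, xx, AZ)
  read x, top A: go to p, push D → (p, x, DZ)
No transition for (p, x, top D); M blocks with input x remaining.

stuck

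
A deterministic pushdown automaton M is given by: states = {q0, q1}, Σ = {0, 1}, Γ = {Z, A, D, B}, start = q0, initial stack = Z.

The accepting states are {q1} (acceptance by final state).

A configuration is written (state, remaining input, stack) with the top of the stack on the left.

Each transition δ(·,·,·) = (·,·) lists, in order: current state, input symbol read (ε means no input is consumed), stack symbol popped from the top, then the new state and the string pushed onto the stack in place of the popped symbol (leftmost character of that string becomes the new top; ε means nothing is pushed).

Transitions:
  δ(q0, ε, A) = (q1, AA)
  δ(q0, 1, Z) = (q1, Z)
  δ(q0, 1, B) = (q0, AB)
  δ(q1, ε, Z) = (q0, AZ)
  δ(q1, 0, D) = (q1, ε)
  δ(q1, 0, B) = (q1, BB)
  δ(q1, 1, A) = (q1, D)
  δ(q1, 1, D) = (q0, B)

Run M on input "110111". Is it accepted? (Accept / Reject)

Accept

(q0, 110111, Z)
  read 1, top Z: go to q1, push Z → (q1, 10111, Z)
  ε-move, top Z: go to q0, push AZ → (q0, 10111, AZ)
  ε-move, top A: go to q1, push AA → (q1, 10111, AAZ)
  read 1, top A: go to q1, push D → (q1, 0111, DAZ)
  read 0, top D: go to q1, push ε → (q1, 111, AZ)
  read 1, top A: go to q1, push D → (q1, 11, DZ)
  read 1, top D: go to q0, push B → (q0, 1, BZ)
  read 1, top B: go to q0, push AB → (q0, ε, ABZ)
  ε-move, top A: go to q1, push AA → (q1, ε, AABZ)
All input consumed; state q1 ∈ F.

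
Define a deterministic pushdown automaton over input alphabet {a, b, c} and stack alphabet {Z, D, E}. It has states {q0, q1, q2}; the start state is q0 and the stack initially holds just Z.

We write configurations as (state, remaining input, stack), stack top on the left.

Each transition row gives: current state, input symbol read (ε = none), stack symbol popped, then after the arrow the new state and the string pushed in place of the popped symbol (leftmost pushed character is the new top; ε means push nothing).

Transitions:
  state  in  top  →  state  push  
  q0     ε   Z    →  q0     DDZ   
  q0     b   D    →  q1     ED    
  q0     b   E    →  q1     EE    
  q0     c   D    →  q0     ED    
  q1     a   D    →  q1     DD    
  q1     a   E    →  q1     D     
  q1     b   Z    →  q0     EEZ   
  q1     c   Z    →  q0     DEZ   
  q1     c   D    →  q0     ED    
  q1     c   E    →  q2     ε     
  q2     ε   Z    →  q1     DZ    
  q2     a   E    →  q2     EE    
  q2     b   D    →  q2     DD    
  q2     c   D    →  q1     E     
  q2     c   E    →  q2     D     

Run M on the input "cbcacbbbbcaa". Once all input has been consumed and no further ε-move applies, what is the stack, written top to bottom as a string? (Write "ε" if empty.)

(q0, cbcacbbbbcaa, Z) ⊢ (q0, cbcacbbbbcaa, DDZ) ⊢ (q0, bcacbbbbcaa, EDDZ) ⊢ (q1, cacbbbbcaa, EEDDZ) ⊢ (q2, acbbbbcaa, EDDZ) ⊢ (q2, cbbbbcaa, EEDDZ) ⊢ (q2, bbbbcaa, DEDDZ) ⊢ (q2, bbbcaa, DDEDDZ) ⊢ (q2, bbcaa, DDDEDDZ) ⊢ (q2, bcaa, DDDDEDDZ) ⊢ (q2, caa, DDDDDEDDZ) ⊢ (q1, aa, EDDDDEDDZ) ⊢ (q1, a, DDDDDEDDZ) ⊢ (q1, ε, DDDDDDEDDZ)
All input consumed in state q1 with stack DDDDDDEDDZ.

DDDDDDEDDZ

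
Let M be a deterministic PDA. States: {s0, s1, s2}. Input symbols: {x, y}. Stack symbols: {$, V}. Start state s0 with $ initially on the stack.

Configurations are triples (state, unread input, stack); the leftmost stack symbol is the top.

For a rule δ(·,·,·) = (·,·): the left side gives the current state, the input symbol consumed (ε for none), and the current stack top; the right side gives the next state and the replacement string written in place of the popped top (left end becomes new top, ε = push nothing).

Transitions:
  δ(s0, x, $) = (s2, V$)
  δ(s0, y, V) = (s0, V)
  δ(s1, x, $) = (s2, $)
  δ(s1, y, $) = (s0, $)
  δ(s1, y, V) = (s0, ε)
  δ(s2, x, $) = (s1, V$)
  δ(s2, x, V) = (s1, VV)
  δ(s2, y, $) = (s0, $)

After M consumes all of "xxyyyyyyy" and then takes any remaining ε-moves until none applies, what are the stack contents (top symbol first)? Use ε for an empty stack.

V$

(s0, xxyyyyyyy, $)
  read x, top $: go to s2, push V$ → (s2, xyyyyyyy, V$)
  read x, top V: go to s1, push VV → (s1, yyyyyyy, VV$)
  read y, top V: go to s0, push ε → (s0, yyyyyy, V$)
  read y, top V: go to s0, push V → (s0, yyyyy, V$)
  read y, top V: go to s0, push V → (s0, yyyy, V$)
  read y, top V: go to s0, push V → (s0, yyy, V$)
  read y, top V: go to s0, push V → (s0, yy, V$)
  read y, top V: go to s0, push V → (s0, y, V$)
  read y, top V: go to s0, push V → (s0, ε, V$)
All input consumed in state s0 with stack V$.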